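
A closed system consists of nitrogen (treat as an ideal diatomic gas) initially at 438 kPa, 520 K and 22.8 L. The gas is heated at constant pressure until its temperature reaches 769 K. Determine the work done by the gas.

4780 J

n = P₁V₁/(RT₁) = 438×22.8/(8.314×520) = 2.31 mol.
Isobaric: P stays 438 kPa; V/T = const ⇒ T₂ = 769 K, V₂ = 33.7 L.
W = PΔV = 438×(33.7−22.8) kPa·L = 4780 J.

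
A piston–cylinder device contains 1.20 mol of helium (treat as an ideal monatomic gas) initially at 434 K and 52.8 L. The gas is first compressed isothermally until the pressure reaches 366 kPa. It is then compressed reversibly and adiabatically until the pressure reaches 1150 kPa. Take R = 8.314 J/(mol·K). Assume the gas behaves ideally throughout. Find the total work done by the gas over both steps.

-10200 J

P₁ = nRT₁/V₁ = 1.20×8.314×434/52.8 = 82.0 kPa.
Step 1 — Isothermal: T stays 434 K; PV = const ⇒ V₂ = 11.8 L, P₂ = 366 kPa.
ΔU = 0 (ideal gas, T constant).
W = nRT ln(V₂/V₁) = 1.20×8.314×434×ln(0.224) = -6480 J.
Q = ΔU + W = -6480 J.
State after step 1: P = 366 kPa, V = 11.8 L, T = 434 K.
Step 2 — Adiabatic: T₂/T₁ = (P₂/P₁)^((γ−1)/γ) ⇒ T₂ = 434×(3.14)^0.400 = 686 K; V₂ = 5.95 L.
ΔU = nCvΔT = 1.20×12.5×(686−434) = 3770 J.
Q = 0 for an adiabatic process, so W = −ΔU = -3770 J.
Net over both steps: W = -10200 J, Q = -6480 J, ΔU = 3770 J.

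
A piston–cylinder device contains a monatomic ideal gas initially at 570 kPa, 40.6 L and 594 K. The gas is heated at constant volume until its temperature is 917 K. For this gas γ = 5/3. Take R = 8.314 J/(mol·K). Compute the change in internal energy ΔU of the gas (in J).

n = P₁V₁/(RT₁) = 570×40.6/(8.314×594) = 4.69 mol.
Isochoric: V stays 40.6 L; P/T = const ⇒ T₂ = 917 K, P₂ = 880 kPa.
For an ideal gas ΔU = nCvΔT with Cv = (3/2)R = 12.5 J/(mol·K).
ΔU = 4.69×12.5×(917−594) = 18900 J.

18900 J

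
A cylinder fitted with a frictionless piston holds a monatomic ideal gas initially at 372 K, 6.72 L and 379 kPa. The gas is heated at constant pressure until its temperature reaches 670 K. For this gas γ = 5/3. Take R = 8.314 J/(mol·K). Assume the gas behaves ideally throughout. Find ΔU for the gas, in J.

n = P₁V₁/(RT₁) = 379×6.72/(8.314×372) = 0.823 mol.
Isobaric: P stays 379 kPa; V/T = const ⇒ T₂ = 670 K, V₂ = 12.1 L.
For an ideal gas ΔU = nCvΔT with Cv = (3/2)R = 12.5 J/(mol·K).
ΔU = 0.823×12.5×(670−372) = 3060 J.

3060 J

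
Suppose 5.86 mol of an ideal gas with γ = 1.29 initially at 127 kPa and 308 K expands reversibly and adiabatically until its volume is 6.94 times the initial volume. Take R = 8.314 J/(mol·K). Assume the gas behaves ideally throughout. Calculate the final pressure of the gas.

V₁ = nRT₁/P₁ = 5.86×8.314×308/127 = 118 L.
Adiabatic: TV^(γ−1) = const ⇒ T₂ = 308×(0.144)^0.290 = 176 K; PV^γ = const ⇒ P₂ = 10.4 kPa.

10.4 kPa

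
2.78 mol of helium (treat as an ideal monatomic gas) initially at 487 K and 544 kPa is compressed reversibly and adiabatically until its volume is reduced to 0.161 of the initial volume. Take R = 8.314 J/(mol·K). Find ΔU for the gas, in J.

40200 J

V₁ = nRT₁/P₁ = 2.78×8.314×487/544 = 20.7 L.
Adiabatic: TV^(γ−1) = const ⇒ T₂ = 487×(6.21)^0.667 = 1650 K; PV^γ = const ⇒ P₂ = 11400 kPa.
For an ideal gas ΔU = nCvΔT with Cv = (3/2)R = 12.5 J/(mol·K).
ΔU = 2.78×12.5×(1650−487) = 40200 J.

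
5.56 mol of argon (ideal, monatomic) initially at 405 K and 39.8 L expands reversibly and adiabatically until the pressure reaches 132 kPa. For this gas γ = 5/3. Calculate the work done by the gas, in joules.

P₁ = nRT₁/V₁ = 5.56×8.314×405/39.8 = 470 kPa.
Adiabatic: T₂/T₁ = (P₂/P₁)^((γ−1)/γ) ⇒ T₂ = 405×(0.281)^0.400 = 244 K; V₂ = 85.3 L.
ΔU = nCvΔT = 5.56×12.5×(244−405) = -11200 J.
Q = 0 for an adiabatic process, so W = −ΔU = 11200 J.

11200 J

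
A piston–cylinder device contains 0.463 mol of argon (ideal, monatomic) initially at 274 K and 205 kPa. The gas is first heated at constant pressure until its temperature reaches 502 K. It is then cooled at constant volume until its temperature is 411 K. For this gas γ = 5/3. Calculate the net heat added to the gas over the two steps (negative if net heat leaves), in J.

1670 J

V₁ = nRT₁/P₁ = 0.463×8.314×274/205 = 5.15 L.
Step 1 — Isobaric: P stays 205 kPa; V/T = const ⇒ T₂ = 502 K, V₂ = 9.43 L.
W = PΔV = 205×(9.43−5.15) kPa·L = 878 J.
ΔU = nCvΔT = 0.463×12.5×(502−274) = 1320 J.
Q = ΔU + W = nCpΔT = 2190 J.
State after step 1: P = 205 kPa, V = 9.43 L, T = 502 K.
Step 2 — Isochoric: V stays 9.43 L; P/T = const ⇒ T₂ = 411 K, P₂ = 168 kPa.
W = 0 (no volume change).
ΔU = nCvΔT = 0.463×12.5×(411−502) = -525 J.
Q = ΔU = -525 J.
Net over both steps: W = 878 J, Q = 1670 J, ΔU = 791 J.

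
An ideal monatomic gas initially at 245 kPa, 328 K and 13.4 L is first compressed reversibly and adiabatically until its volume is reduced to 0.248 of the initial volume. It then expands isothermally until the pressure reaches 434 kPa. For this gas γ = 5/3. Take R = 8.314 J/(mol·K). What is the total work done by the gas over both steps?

n = P₁V₁/(RT₁) = 245×13.4/(8.314×328) = 1.20 mol.
Step 1 — Adiabatic: TV^(γ−1) = const ⇒ T₂ = 328×(4.03)^0.667 = 831 K; PV^γ = const ⇒ P₂ = 2500 kPa.
ΔU = nCvΔT = 1.20×12.5×(831−328) = 7550 J.
Q = 0 for an adiabatic process, so W = −ΔU = -7550 J.
State after step 1: P = 2500 kPa, V = 3.32 L, T = 831 K.
Step 2 — Isothermal: T stays 831 K; PV = const ⇒ V₂ = 19.2 L, P₂ = 434 kPa.
ΔU = 0 (ideal gas, T constant).
W = nRT ln(V₂/V₁) = 1.20×8.314×831×ln(5.77) = 14600 J.
Q = ΔU + W = 14600 J.
Net over both steps: W = 7020 J, Q = 14600 J, ΔU = 7550 J.

7020 J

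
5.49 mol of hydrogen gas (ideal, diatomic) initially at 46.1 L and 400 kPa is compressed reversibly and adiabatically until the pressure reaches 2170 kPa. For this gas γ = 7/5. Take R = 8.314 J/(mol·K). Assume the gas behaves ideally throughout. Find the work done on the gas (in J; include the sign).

28600 J

T₁ = P₁V₁/(nR) = 400×46.1/(5.49×8.314) = 404 K.
Adiabatic: T₂/T₁ = (P₂/P₁)^((γ−1)/γ) ⇒ T₂ = 404×(5.42)^0.286 = 655 K; V₂ = 13.8 L.
ΔU = nCvΔT = 5.49×20.8×(655−404) = 28600 J.
Q = 0 for an adiabatic process, so W = −ΔU = -28600 J.
Work done on the gas = −W_by = 28600 J.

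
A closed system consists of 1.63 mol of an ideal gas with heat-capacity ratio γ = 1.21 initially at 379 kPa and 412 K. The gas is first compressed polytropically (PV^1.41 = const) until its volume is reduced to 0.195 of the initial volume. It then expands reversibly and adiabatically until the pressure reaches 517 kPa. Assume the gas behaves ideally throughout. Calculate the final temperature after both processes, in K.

V₁ = nRT₁/P₁ = 1.63×8.314×412/379 = 14.7 L.
Step 1 — Polytropic n=1.41: T₂ = T₁(V₁/V₂)^(n−1) = 412×(5.13)^0.41 = 805 K; P₂ = P₁(V₁/V₂)^n = 3800 kPa.
W = (P₁V₁−P₂V₂)/(n−1) = (379×14.7−3800×2.87)/0.41 = -13000 J.
ΔU = nCvΔT = 1.63×39.6×(805−412) = 25400 J.
Q = ΔU + W = 12400 J.
State after step 1: P = 3800 kPa, V = 2.87 L, T = 805 K.
Step 2 — Adiabatic: T₂/T₁ = (P₂/P₁)^((γ−1)/γ) ⇒ T₂ = 805×(0.136)^0.174 = 570 K; V₂ = 14.9 L.
ΔU = nCvΔT = 1.63×39.6×(570−805) = -15200 J.
Q = 0 for an adiabatic process, so W = −ΔU = 15200 J.
Net over both steps: W = 2210 J, Q = 12400 J, ΔU = 10200 J.

570 K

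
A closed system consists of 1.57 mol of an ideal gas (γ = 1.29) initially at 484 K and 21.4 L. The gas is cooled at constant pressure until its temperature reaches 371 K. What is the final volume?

16.4 L

P₁ = nRT₁/V₁ = 1.57×8.314×484/21.4 = 295 kPa.
Isobaric: P stays 295 kPa; V/T = const ⇒ T₂ = 371 K, V₂ = 16.4 L.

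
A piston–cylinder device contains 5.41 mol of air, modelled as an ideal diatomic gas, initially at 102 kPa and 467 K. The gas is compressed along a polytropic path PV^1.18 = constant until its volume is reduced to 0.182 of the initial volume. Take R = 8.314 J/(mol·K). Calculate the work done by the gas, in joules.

V₁ = nRT₁/P₁ = 5.41×8.314×467/102 = 206 L.
Polytropic n=1.18: T₂ = T₁(V₁/V₂)^(n−1) = 467×(5.49)^0.18 = 635 K; P₂ = P₁(V₁/V₂)^n = 762 kPa.
W = (P₁V₁−P₂V₂)/(n−1) = (102×206−762×37.5)/0.18 = -41900 J.

-41900 J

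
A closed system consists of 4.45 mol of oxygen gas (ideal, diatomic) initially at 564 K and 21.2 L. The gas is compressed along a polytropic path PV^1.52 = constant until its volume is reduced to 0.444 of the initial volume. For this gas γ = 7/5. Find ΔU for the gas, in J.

27400 J

P₁ = nRT₁/V₁ = 4.45×8.314×564/21.2 = 984 kPa.
Polytropic n=1.52: T₂ = T₁(V₁/V₂)^(n−1) = 564×(2.25)^0.52 = 860 K; P₂ = P₁(V₁/V₂)^n = 3380 kPa.
For an ideal gas ΔU = nCvΔT with Cv = (5/2)R = 20.8 J/(mol·K).
ΔU = 4.45×20.8×(860−564) = 27400 J.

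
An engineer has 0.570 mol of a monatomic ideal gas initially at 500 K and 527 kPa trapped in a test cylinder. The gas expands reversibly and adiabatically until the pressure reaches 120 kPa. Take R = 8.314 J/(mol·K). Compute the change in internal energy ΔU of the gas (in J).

-1590 J

V₁ = nRT₁/P₁ = 0.570×8.314×500/527 = 4.50 L.
Adiabatic: T₂/T₁ = (P₂/P₁)^((γ−1)/γ) ⇒ T₂ = 500×(0.228)^0.400 = 277 K; V₂ = 10.9 L.
For an ideal gas ΔU = nCvΔT with Cv = (3/2)R = 12.5 J/(mol·K).
ΔU = 0.570×12.5×(277−500) = -1590 J.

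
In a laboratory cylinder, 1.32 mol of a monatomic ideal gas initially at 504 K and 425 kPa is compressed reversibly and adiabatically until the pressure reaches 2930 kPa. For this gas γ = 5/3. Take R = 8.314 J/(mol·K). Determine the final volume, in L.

4.09 L

V₁ = nRT₁/P₁ = 1.32×8.314×504/425 = 13.0 L.
Adiabatic: T₂/T₁ = (P₂/P₁)^((γ−1)/γ) ⇒ T₂ = 504×(6.89)^0.400 = 1090 K; V₂ = 4.09 L.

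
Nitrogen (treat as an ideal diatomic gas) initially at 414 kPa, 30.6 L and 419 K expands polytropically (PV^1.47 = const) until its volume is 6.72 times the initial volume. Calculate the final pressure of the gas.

Polytropic n=1.47: T₂ = T₁(V₁/V₂)^(n−1) = 419×(0.149)^0.47 = 171 K; P₂ = P₁(V₁/V₂)^n = 25.2 kPa.

25.2 kPa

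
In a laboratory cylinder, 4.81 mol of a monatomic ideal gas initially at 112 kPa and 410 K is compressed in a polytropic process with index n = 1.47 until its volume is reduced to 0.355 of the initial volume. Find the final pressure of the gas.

V₁ = nRT₁/P₁ = 4.81×8.314×410/112 = 146 L.
Polytropic n=1.47: T₂ = T₁(V₁/V₂)^(n−1) = 410×(2.82)^0.47 = 667 K; P₂ = P₁(V₁/V₂)^n = 513 kPa.

513 kPa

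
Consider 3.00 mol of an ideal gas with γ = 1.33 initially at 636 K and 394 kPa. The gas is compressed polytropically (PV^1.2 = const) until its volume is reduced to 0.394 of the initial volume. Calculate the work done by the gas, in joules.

-16200 J

V₁ = nRT₁/P₁ = 3.00×8.314×636/394 = 40.3 L.
Polytropic n=1.2: T₂ = T₁(V₁/V₂)^(n−1) = 636×(2.54)^0.20 = 766 K; P₂ = P₁(V₁/V₂)^n = 1200 kPa.
W = (P₁V₁−P₂V₂)/(n−1) = (394×40.3−1200×15.9)/0.20 = -16200 J.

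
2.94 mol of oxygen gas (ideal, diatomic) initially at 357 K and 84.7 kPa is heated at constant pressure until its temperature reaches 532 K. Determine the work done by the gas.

V₁ = nRT₁/P₁ = 2.94×8.314×357/84.7 = 103 L.
Isobaric: P stays 84.7 kPa; V/T = const ⇒ T₂ = 532 K, V₂ = 154 L.
W = PΔV = 84.7×(154−103) kPa·L = 4280 J.

4280 J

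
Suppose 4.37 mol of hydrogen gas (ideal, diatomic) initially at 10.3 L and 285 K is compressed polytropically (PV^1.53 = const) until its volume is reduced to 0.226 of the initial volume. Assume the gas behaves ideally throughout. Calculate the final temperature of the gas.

627 K

P₁ = nRT₁/V₁ = 4.37×8.314×285/10.3 = 1010 kPa.
Polytropic n=1.53: T₂ = T₁(V₁/V₂)^(n−1) = 285×(4.42)^0.53 = 627 K; P₂ = P₁(V₁/V₂)^n = 9780 kPa.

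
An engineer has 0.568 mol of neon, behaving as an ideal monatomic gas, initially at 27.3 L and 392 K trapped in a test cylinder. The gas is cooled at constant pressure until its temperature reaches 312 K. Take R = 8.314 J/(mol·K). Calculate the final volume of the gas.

P₁ = nRT₁/V₁ = 0.568×8.314×392/27.3 = 67.8 kPa.
Isobaric: P stays 67.8 kPa; V/T = const ⇒ T₂ = 312 K, V₂ = 21.7 L.

21.7 L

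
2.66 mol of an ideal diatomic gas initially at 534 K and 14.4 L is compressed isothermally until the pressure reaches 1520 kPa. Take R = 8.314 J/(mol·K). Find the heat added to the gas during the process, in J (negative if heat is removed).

P₁ = nRT₁/V₁ = 2.66×8.314×534/14.4 = 820 kPa.
Isothermal: T stays 534 K; PV = const ⇒ V₂ = 7.77 L, P₂ = 1520 kPa.
ΔU = 0 (ideal gas, T constant).
W = nRT ln(V₂/V₁) = 2.66×8.314×534×ln(0.540) = -7290 J.
Q = ΔU + W = -7290 J.

-7290 J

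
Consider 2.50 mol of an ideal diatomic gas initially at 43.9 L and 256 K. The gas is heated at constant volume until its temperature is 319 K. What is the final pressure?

151 kPa

P₁ = nRT₁/V₁ = 2.50×8.314×256/43.9 = 121 kPa.
Isochoric: V stays 43.9 L; P/T = const ⇒ T₂ = 319 K, P₂ = 151 kPa.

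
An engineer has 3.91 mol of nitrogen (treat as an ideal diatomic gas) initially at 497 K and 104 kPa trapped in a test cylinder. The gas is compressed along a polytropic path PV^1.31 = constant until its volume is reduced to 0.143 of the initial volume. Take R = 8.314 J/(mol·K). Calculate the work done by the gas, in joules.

-43100 J

V₁ = nRT₁/P₁ = 3.91×8.314×497/104 = 155 L.
Polytropic n=1.31: T₂ = T₁(V₁/V₂)^(n−1) = 497×(6.99)^0.31 = 908 K; P₂ = P₁(V₁/V₂)^n = 1330 kPa.
W = (P₁V₁−P₂V₂)/(n−1) = (104×155−1330×22.2)/0.31 = -43100 J.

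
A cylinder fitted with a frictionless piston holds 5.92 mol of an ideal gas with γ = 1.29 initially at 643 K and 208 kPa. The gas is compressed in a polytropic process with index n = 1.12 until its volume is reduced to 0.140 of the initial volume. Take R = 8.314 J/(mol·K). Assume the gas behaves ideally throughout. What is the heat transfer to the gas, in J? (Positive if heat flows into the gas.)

V₁ = nRT₁/P₁ = 5.92×8.314×643/208 = 152 L.
Polytropic n=1.12: T₂ = T₁(V₁/V₂)^(n−1) = 643×(7.14)^0.12 = 814 K; P₂ = P₁(V₁/V₂)^n = 1880 kPa.
W = (P₁V₁−P₂V₂)/(n−1) = (208×152−1880×21.3)/0.12 = -70200 J.
ΔU = nCvΔT = 5.92×28.7×(814−643) = 29000 J.
Q = ΔU + W = -41100 J.

-41100 J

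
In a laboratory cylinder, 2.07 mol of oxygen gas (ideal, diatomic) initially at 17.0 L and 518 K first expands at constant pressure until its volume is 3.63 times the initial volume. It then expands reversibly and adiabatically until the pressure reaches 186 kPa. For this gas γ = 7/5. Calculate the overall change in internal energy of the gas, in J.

P₁ = nRT₁/V₁ = 2.07×8.314×518/17.0 = 524 kPa.
Step 1 — Isobaric: P stays 524 kPa; V/T = const ⇒ T₂ = 1880 K, V₂ = 61.7 L.
W = PΔV = 524×(61.7−17.0) kPa·L = 23400 J.
ΔU = nCvΔT = 2.07×20.8×(1880−518) = 58600 J.
Q = ΔU + W = nCpΔT = 82100 J.
State after step 1: P = 524 kPa, V = 61.7 L, T = 1880 K.
Step 2 — Adiabatic: T₂/T₁ = (P₂/P₁)^((γ−1)/γ) ⇒ T₂ = 1880×(0.355)^0.286 = 1400 K; V₂ = 129 L.
ΔU = nCvΔT = 2.07×20.8×(1400−1880) = -20700 J.
Q = 0 for an adiabatic process, so W = −ΔU = 20700 J.
Net over both steps: W = 44200 J, Q = 82100 J, ΔU = 37900 J.

37900 J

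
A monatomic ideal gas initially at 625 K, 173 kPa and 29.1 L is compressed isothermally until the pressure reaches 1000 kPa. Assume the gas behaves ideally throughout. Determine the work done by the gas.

n = P₁V₁/(RT₁) = 173×29.1/(8.314×625) = 0.969 mol.
Isothermal: T stays 625 K; PV = const ⇒ V₂ = 5.03 L, P₂ = 1000 kPa.
W = nRT ln(V₂/V₁) = 0.969×8.314×625×ln(0.173) = -8830 J.

-8830 J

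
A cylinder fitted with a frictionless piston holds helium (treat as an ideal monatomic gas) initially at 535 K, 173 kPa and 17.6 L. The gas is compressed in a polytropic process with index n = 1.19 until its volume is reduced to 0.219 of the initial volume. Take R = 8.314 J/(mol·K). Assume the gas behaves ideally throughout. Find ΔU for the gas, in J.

1530 J

n = P₁V₁/(RT₁) = 173×17.6/(8.314×535) = 0.685 mol.
Polytropic n=1.19: T₂ = T₁(V₁/V₂)^(n−1) = 535×(4.57)^0.19 = 714 K; P₂ = P₁(V₁/V₂)^n = 1050 kPa.
For an ideal gas ΔU = nCvΔT with Cv = (3/2)R = 12.5 J/(mol·K).
ΔU = 0.685×12.5×(714−535) = 1530 J.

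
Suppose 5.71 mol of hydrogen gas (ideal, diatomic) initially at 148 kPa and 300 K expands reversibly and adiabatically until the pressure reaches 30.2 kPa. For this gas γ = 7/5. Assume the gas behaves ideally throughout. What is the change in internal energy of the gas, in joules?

V₁ = nRT₁/P₁ = 5.71×8.314×300/148 = 96.2 L.
Adiabatic: T₂/T₁ = (P₂/P₁)^((γ−1)/γ) ⇒ T₂ = 300×(0.204)^0.286 = 191 K; V₂ = 299 L.
For an ideal gas ΔU = nCvΔT with Cv = (5/2)R = 20.8 J/(mol·K).
ΔU = 5.71×20.8×(191−300) = -13000 J.

-13000 J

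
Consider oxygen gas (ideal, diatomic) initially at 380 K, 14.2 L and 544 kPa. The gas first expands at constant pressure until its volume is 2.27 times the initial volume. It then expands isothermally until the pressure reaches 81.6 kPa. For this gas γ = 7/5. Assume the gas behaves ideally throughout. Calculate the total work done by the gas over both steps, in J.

n = P₁V₁/(RT₁) = 544×14.2/(8.314×380) = 2.45 mol.
Step 1 — Isobaric: P stays 544 kPa; V/T = const ⇒ T₂ = 863 K, V₂ = 32.2 L.
W = PΔV = 544×(32.2−14.2) kPa·L = 9810 J.
ΔU = nCvΔT = 2.45×20.8×(863−380) = 24500 J.
Q = ΔU + W = nCpΔT = 34300 J.
State after step 1: P = 544 kPa, V = 32.2 L, T = 863 K.
Step 2 — Isothermal: T stays 863 K; PV = const ⇒ V₂ = 215 L, P₂ = 81.6 kPa.
ΔU = 0 (ideal gas, T constant).
W = nRT ln(V₂/V₁) = 2.45×8.314×863×ln(6.67) = 33300 J.
Q = ΔU + W = 33300 J.
Net over both steps: W = 43100 J, Q = 67600 J, ΔU = 24500 J.

43100 J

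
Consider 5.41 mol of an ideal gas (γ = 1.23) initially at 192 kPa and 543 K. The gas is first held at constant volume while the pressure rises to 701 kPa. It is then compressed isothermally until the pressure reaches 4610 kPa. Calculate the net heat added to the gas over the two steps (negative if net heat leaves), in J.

V₁ = nRT₁/P₁ = 5.41×8.314×543/192 = 127 L.
Step 1 — Isochoric: V stays 127 L; P/T = const ⇒ T₂ = 1980 K, P₂ = 701 kPa.
W = 0 (no volume change).
ΔU = nCvΔT = 5.41×36.1×(1980−543) = 282000 J.
Q = ΔU = 282000 J.
State after step 1: P = 701 kPa, V = 127 L, T = 1980 K.
Step 2 — Isothermal: T stays 1980 K; PV = const ⇒ V₂ = 19.3 L, P₂ = 4610 kPa.
ΔU = 0 (ideal gas, T constant).
W = nRT ln(V₂/V₁) = 5.41×8.314×1980×ln(0.152) = -168000 J.
Q = ΔU + W = -168000 J.
Net over both steps: W = -168000 J, Q = 114000 J, ΔU = 282000 J.

114000 J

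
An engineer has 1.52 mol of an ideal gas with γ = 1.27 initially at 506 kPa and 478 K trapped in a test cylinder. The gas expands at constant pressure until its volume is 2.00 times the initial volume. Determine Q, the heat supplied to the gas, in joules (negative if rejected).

28400 J

V₁ = nRT₁/P₁ = 1.52×8.314×478/506 = 11.9 L.
Isobaric: P stays 506 kPa; V/T = const ⇒ T₂ = 956 K, V₂ = 23.9 L.
W = PΔV = 506×(23.9−11.9) kPa·L = 6040 J.
ΔU = nCvΔT = 1.52×30.8×(956−478) = 22400 J.
Q = ΔU + W = nCpΔT = 28400 J.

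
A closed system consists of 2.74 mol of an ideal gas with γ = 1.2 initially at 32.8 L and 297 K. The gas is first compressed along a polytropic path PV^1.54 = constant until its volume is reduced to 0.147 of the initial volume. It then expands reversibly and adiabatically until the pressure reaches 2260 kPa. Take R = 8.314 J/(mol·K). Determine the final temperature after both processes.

P₁ = nRT₁/V₁ = 2.74×8.314×297/32.8 = 206 kPa.
Step 1 — Polytropic n=1.54: T₂ = T₁(V₁/V₂)^(n−1) = 297×(6.80)^0.54 = 836 K; P₂ = P₁(V₁/V₂)^n = 3950 kPa.
W = (P₁V₁−P₂V₂)/(n−1) = (206×32.8−3950×4.82)/0.54 = -22800 J.
ΔU = nCvΔT = 2.74×41.6×(836−297) = 61400 J.
Q = ΔU + W = 38700 J.
State after step 1: P = 3950 kPa, V = 4.82 L, T = 836 K.
Step 2 — Adiabatic: T₂/T₁ = (P₂/P₁)^((γ−1)/γ) ⇒ T₂ = 836×(0.572)^0.167 = 762 K; V₂ = 7.68 L.
ΔU = nCvΔT = 2.74×41.6×(762−836) = -8470 J.
Q = 0 for an adiabatic process, so W = −ΔU = 8470 J.
Net over both steps: W = -14300 J, Q = 38700 J, ΔU = 53000 J.

762 K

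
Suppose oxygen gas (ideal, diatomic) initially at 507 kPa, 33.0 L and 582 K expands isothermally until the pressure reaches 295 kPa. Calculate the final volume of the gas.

Isothermal: T stays 582 K; PV = const ⇒ V₂ = 56.7 L, P₂ = 295 kPa.

56.7 L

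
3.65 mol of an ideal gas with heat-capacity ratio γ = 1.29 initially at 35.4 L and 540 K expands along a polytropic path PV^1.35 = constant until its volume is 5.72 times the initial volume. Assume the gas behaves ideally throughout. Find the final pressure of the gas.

44.0 kPa

P₁ = nRT₁/V₁ = 3.65×8.314×540/35.4 = 463 kPa.
Polytropic n=1.35: T₂ = T₁(V₁/V₂)^(n−1) = 540×(0.175)^0.35 = 293 K; P₂ = P₁(V₁/V₂)^n = 44.0 kPa.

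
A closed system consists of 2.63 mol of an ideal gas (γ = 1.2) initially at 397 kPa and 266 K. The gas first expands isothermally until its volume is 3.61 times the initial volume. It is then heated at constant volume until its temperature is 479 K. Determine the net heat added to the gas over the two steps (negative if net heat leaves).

30800 J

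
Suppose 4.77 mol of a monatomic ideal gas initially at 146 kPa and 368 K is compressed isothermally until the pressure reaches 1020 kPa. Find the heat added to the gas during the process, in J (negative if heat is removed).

V₁ = nRT₁/P₁ = 4.77×8.314×368/146 = 100 L.
Isothermal: T stays 368 K; PV = const ⇒ V₂ = 14.3 L, P₂ = 1020 kPa.
ΔU = 0 (ideal gas, T constant).
W = nRT ln(V₂/V₁) = 4.77×8.314×368×ln(0.143) = -28400 J.
Q = ΔU + W = -28400 J.

-28400 J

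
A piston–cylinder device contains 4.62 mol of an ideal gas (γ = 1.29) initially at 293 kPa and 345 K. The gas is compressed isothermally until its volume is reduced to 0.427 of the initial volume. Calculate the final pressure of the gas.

V₁ = nRT₁/P₁ = 4.62×8.314×345/293 = 45.2 L.
Isothermal: T stays 345 K; PV = const ⇒ V₂ = 19.3 L, P₂ = 686 kPa.

686 kPa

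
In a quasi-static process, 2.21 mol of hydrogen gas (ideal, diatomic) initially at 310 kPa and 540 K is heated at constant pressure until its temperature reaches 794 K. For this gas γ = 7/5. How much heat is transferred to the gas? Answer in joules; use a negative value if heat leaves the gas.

V₁ = nRT₁/P₁ = 2.21×8.314×540/310 = 32.0 L.
Isobaric: P stays 310 kPa; V/T = const ⇒ T₂ = 794 K, V₂ = 47.1 L.
W = PΔV = 310×(47.1−32.0) kPa·L = 4670 J.
ΔU = nCvΔT = 2.21×20.8×(794−540) = 11700 J.
Q = ΔU + W = nCpΔT = 16300 J.

16300 J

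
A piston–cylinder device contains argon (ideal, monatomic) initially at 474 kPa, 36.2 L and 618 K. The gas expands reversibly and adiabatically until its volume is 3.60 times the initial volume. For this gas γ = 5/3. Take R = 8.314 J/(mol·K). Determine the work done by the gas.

n = P₁V₁/(RT₁) = 474×36.2/(8.314×618) = 3.34 mol.
Adiabatic: TV^(γ−1) = const ⇒ T₂ = 618×(0.278)^0.667 = 263 K; PV^γ = const ⇒ P₂ = 56.1 kPa.
ΔU = nCvΔT = 3.34×12.5×(263−618) = -14800 J.
Q = 0 for an adiabatic process, so W = −ΔU = 14800 J.

14800 J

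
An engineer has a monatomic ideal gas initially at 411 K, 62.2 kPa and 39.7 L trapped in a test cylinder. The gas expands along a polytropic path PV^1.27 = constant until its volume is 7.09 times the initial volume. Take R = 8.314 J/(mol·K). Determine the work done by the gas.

3760 J

n = P₁V₁/(RT₁) = 62.2×39.7/(8.314×411) = 0.723 mol.
Polytropic n=1.27: T₂ = T₁(V₁/V₂)^(n−1) = 411×(0.141)^0.27 = 242 K; P₂ = P₁(V₁/V₂)^n = 5.17 kPa.
W = (P₁V₁−P₂V₂)/(n−1) = (62.2×39.7−5.17×281)/0.27 = 3760 J.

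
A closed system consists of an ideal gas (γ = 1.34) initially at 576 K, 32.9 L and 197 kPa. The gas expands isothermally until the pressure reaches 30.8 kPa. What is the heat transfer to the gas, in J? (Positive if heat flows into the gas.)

12000 J

n = P₁V₁/(RT₁) = 197×32.9/(8.314×576) = 1.35 mol.
Isothermal: T stays 576 K; PV = const ⇒ V₂ = 210 L, P₂ = 30.8 kPa.
ΔU = 0 (ideal gas, T constant).
W = nRT ln(V₂/V₁) = 1.35×8.314×576×ln(6.40) = 12000 J.
Q = ΔU + W = 12000 J.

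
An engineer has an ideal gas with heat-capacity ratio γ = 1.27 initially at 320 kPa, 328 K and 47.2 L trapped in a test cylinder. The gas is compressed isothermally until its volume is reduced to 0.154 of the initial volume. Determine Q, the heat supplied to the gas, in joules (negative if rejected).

n = P₁V₁/(RT₁) = 320×47.2/(8.314×328) = 5.54 mol.
Isothermal: T stays 328 K; PV = const ⇒ V₂ = 7.27 L, P₂ = 2080 kPa.
ΔU = 0 (ideal gas, T constant).
W = nRT ln(V₂/V₁) = 5.54×8.314×328×ln(0.154) = -28300 J.
Q = ΔU + W = -28300 J.

-28300 J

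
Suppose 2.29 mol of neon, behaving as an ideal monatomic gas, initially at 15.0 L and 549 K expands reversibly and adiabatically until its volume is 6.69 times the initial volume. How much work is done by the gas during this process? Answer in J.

11300 J

P₁ = nRT₁/V₁ = 2.29×8.314×549/15.0 = 697 kPa.
Adiabatic: TV^(γ−1) = const ⇒ T₂ = 549×(0.149)^0.667 = 155 K; PV^γ = const ⇒ P₂ = 29.3 kPa.
ΔU = nCvΔT = 2.29×12.5×(155−549) = -11300 J.
Q = 0 for an adiabatic process, so W = −ΔU = 11300 J.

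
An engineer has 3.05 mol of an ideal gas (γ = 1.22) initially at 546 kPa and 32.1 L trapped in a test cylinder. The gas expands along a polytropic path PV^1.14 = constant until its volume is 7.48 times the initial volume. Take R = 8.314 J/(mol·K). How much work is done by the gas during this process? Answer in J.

T₁ = P₁V₁/(nR) = 546×32.1/(3.05×8.314) = 691 K.
Polytropic n=1.14: T₂ = T₁(V₁/V₂)^(n−1) = 691×(0.134)^0.14 = 521 K; P₂ = P₁(V₁/V₂)^n = 55.1 kPa.
W = (P₁V₁−P₂V₂)/(n−1) = (546×32.1−55.1×240)/0.14 = 30700 J.

30700 J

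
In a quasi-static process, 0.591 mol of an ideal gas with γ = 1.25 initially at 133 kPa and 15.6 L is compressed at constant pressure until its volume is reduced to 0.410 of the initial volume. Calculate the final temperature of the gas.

173 K

T₁ = P₁V₁/(nR) = 133×15.6/(0.591×8.314) = 422 K.
Isobaric: P stays 133 kPa; V/T = const ⇒ T₂ = 173 K, V₂ = 6.40 L.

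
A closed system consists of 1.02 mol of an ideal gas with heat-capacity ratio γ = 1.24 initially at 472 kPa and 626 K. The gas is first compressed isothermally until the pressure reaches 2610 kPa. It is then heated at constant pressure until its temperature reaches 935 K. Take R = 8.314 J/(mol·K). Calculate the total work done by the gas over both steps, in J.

-6460 J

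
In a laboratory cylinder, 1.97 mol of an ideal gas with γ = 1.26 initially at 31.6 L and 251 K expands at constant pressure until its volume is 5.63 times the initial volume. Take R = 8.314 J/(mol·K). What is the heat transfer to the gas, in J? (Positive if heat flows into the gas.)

P₁ = nRT₁/V₁ = 1.97×8.314×251/31.6 = 130 kPa.
Isobaric: P stays 130 kPa; V/T = const ⇒ T₂ = 1410 K, V₂ = 178 L.
W = PΔV = 130×(178−31.6) kPa·L = 19000 J.
ΔU = nCvΔT = 1.97×32.0×(1410−251) = 73200 J.
Q = ΔU + W = nCpΔT = 92200 J.

92200 J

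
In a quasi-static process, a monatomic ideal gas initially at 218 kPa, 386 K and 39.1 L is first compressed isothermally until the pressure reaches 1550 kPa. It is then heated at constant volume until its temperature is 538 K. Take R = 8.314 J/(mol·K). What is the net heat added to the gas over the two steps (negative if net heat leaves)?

-11700 J

n = P₁V₁/(RT₁) = 218×39.1/(8.314×386) = 2.66 mol.
Step 1 — Isothermal: T stays 386 K; PV = const ⇒ V₂ = 5.50 L, P₂ = 1550 kPa.
ΔU = 0 (ideal gas, T constant).
W = nRT ln(V₂/V₁) = 2.66×8.314×386×ln(0.141) = -16700 J.
Q = ΔU + W = -16700 J.
State after step 1: P = 1550 kPa, V = 5.50 L, T = 386 K.
Step 2 — Isochoric: V stays 5.50 L; P/T = const ⇒ T₂ = 538 K, P₂ = 2160 kPa.
W = 0 (no volume change).
ΔU = nCvΔT = 2.66×12.5×(538−386) = 5030 J.
Q = ΔU = 5030 J.
Net over both steps: W = -16700 J, Q = -11700 J, ΔU = 5030 J.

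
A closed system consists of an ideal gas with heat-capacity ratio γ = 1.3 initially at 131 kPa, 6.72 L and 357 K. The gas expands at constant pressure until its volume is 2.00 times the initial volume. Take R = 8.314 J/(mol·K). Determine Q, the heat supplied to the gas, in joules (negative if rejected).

3810 J

n = P₁V₁/(RT₁) = 131×6.72/(8.314×357) = 0.297 mol.
Isobaric: P stays 131 kPa; V/T = const ⇒ T₂ = 714 K, V₂ = 13.4 L.
W = PΔV = 131×(13.4−6.72) kPa·L = 880 J.
ΔU = nCvΔT = 0.297×27.7×(714−357) = 2930 J.
Q = ΔU + W = nCpΔT = 3810 J.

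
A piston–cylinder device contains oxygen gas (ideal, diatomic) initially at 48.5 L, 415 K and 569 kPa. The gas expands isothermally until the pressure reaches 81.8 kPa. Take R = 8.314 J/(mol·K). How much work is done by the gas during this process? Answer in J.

53500 J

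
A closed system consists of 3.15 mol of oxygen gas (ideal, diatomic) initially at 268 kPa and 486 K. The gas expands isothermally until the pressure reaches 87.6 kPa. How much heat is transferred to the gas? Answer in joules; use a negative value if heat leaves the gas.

V₁ = nRT₁/P₁ = 3.15×8.314×486/268 = 47.5 L.
Isothermal: T stays 486 K; PV = const ⇒ V₂ = 145 L, P₂ = 87.6 kPa.
ΔU = 0 (ideal gas, T constant).
W = nRT ln(V₂/V₁) = 3.15×8.314×486×ln(3.06) = 14200 J.
Q = ΔU + W = 14200 J.

14200 J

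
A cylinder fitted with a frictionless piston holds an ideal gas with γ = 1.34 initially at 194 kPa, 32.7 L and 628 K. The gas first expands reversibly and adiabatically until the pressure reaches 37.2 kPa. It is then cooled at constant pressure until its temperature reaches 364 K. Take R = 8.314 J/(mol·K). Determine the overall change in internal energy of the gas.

n = P₁V₁/(RT₁) = 194×32.7/(8.314×628) = 1.22 mol.
Step 1 — Adiabatic: T₂/T₁ = (P₂/P₁)^((γ−1)/γ) ⇒ T₂ = 628×(0.192)^0.254 = 413 K; V₂ = 112 L.
ΔU = nCvΔT = 1.22×24.5×(413−628) = -6390 J.
Q = 0 for an adiabatic process, so W = −ΔU = 6390 J.
State after step 1: P = 37.2 kPa, V = 112 L, T = 413 K.
Step 2 — Isobaric: P stays 37.2 kPa; V/T = const ⇒ T₂ = 364 K, V₂ = 98.8 L.
W = PΔV = 37.2×(98.8−112) kPa·L = -495 J.
ΔU = nCvΔT = 1.22×24.5×(364−413) = -1460 J.
Q = ΔU + W = nCpΔT = -1950 J.
Net over both steps: W = 5890 J, Q = -1950 J, ΔU = -7840 J.

-7840 J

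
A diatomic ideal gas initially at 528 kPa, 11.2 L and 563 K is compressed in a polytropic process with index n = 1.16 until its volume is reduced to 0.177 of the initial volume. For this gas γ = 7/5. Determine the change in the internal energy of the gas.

n = P₁V₁/(RT₁) = 528×11.2/(8.314×563) = 1.26 mol.
Polytropic n=1.16: T₂ = T₁(V₁/V₂)^(n−1) = 563×(5.65)^0.16 = 743 K; P₂ = P₁(V₁/V₂)^n = 3940 kPa.
For an ideal gas ΔU = nCvΔT with Cv = (5/2)R = 20.8 J/(mol·K).
ΔU = 1.26×20.8×(743−563) = 4720 J.

4720 J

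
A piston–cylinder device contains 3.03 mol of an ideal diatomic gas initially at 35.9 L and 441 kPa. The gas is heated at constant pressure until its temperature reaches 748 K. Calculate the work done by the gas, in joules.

T₁ = P₁V₁/(nR) = 441×35.9/(3.03×8.314) = 628 K.
Isobaric: P stays 441 kPa; V/T = const ⇒ T₂ = 748 K, V₂ = 42.7 L.
W = PΔV = 441×(42.7−35.9) kPa·L = 3010 J.

3010 J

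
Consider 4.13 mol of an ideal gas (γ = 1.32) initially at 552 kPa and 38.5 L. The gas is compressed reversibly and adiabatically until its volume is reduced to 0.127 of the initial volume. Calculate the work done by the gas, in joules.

T₁ = P₁V₁/(nR) = 552×38.5/(4.13×8.314) = 619 K.
Adiabatic: TV^(γ−1) = const ⇒ T₂ = 619×(7.87)^0.320 = 1200 K; PV^γ = const ⇒ P₂ = 8410 kPa.
ΔU = nCvΔT = 4.13×26.0×(1200−619) = 62100 J.
Q = 0 for an adiabatic process, so W = −ΔU = -62100 J.

-62100 J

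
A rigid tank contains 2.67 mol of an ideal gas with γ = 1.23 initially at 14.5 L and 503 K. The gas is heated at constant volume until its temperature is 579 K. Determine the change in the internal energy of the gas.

7340 J

P₁ = nRT₁/V₁ = 2.67×8.314×503/14.5 = 770 kPa.
Isochoric: V stays 14.5 L; P/T = const ⇒ T₂ = 579 K, P₂ = 886 kPa.
For an ideal gas ΔU = nCvΔT with Cv = R/(γ−1) = 36.1 J/(mol·K).
ΔU = 2.67×36.1×(579−503) = 7340 J.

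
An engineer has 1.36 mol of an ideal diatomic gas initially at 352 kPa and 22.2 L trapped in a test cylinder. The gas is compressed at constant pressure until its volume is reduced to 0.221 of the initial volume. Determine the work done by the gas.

-6090 J

T₁ = P₁V₁/(nR) = 352×22.2/(1.36×8.314) = 691 K.
Isobaric: P stays 352 kPa; V/T = const ⇒ T₂ = 153 K, V₂ = 4.91 L.
W = PΔV = 352×(4.91−22.2) kPa·L = -6090 J.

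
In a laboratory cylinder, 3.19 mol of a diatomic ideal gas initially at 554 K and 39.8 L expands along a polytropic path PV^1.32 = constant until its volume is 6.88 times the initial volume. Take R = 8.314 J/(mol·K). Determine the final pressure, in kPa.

P₁ = nRT₁/V₁ = 3.19×8.314×554/39.8 = 369 kPa.
Polytropic n=1.32: T₂ = T₁(V₁/V₂)^(n−1) = 554×(0.145)^0.32 = 299 K; P₂ = P₁(V₁/V₂)^n = 28.9 kPa.

28.9 kPa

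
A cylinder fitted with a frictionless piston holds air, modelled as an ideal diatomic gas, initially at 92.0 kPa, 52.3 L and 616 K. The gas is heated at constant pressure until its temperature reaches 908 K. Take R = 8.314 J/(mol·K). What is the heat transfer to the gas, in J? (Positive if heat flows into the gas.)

7980 J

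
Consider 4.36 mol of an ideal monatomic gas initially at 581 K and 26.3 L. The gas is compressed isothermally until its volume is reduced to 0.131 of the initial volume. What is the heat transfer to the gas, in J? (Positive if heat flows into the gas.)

-42800 J

P₁ = nRT₁/V₁ = 4.36×8.314×581/26.3 = 801 kPa.
Isothermal: T stays 581 K; PV = const ⇒ V₂ = 3.45 L, P₂ = 6110 kPa.
ΔU = 0 (ideal gas, T constant).
W = nRT ln(V₂/V₁) = 4.36×8.314×581×ln(0.131) = -42800 J.
Q = ΔU + W = -42800 J.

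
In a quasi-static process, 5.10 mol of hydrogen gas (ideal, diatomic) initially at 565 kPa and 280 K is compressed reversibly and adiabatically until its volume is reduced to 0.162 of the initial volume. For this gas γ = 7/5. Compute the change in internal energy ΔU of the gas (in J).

31800 J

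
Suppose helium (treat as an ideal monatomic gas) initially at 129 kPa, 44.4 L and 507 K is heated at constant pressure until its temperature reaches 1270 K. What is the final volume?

111 L

Isobaric: P stays 129 kPa; V/T = const ⇒ T₂ = 1270 K, V₂ = 111 L.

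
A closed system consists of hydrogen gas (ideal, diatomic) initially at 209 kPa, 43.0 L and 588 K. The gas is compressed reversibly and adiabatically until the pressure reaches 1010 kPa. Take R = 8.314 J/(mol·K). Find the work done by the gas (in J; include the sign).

n = P₁V₁/(RT₁) = 209×43.0/(8.314×588) = 1.84 mol.
Adiabatic: T₂/T₁ = (P₂/P₁)^((γ−1)/γ) ⇒ T₂ = 588×(4.83)^0.286 = 922 K; V₂ = 14.0 L.
ΔU = nCvΔT = 1.84×20.8×(922−588) = 12800 J.
Q = 0 for an adiabatic process, so W = −ΔU = -12800 J.

-12800 J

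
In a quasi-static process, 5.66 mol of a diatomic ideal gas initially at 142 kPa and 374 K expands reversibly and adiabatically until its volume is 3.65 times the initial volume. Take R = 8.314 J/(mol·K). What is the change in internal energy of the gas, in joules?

V₁ = nRT₁/P₁ = 5.66×8.314×374/142 = 124 L.
Adiabatic: TV^(γ−1) = const ⇒ T₂ = 374×(0.274)^0.400 = 223 K; PV^γ = const ⇒ P₂ = 23.2 kPa.
For an ideal gas ΔU = nCvΔT with Cv = (5/2)R = 20.8 J/(mol·K).
ΔU = 5.66×20.8×(223−374) = -17800 J.

-17800 J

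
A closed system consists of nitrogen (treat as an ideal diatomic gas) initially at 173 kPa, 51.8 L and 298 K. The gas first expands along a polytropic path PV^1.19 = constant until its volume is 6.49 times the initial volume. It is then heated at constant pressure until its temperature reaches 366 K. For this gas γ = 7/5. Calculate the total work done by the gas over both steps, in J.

18800 J

n = P₁V₁/(RT₁) = 173×51.8/(8.314×298) = 3.62 mol.
Step 1 — Polytropic n=1.19: T₂ = T₁(V₁/V₂)^(n−1) = 298×(0.154)^0.19 = 209 K; P₂ = P₁(V₁/V₂)^n = 18.7 kPa.
W = (P₁V₁−P₂V₂)/(n−1) = (173×51.8−18.7×336)/0.19 = 14100 J.
ΔU = nCvΔT = 3.62×20.8×(209−298) = -6700 J.
Q = ΔU + W = 7410 J.
State after step 1: P = 18.7 kPa, V = 336 L, T = 209 K.
Step 2 — Isobaric: P stays 18.7 kPa; V/T = const ⇒ T₂ = 366 K, V₂ = 589 L.
W = PΔV = 18.7×(589−336) kPa·L = 4720 J.
ΔU = nCvΔT = 3.62×20.8×(366−209) = 11800 J.
Q = ΔU + W = nCpΔT = 16500 J.
Net over both steps: W = 18800 J, Q = 23900 J, ΔU = 5110 J.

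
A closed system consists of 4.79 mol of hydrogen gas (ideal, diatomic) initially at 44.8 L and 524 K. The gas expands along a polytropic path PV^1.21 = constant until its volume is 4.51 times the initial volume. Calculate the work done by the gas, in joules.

26900 J

P₁ = nRT₁/V₁ = 4.79×8.314×524/44.8 = 466 kPa.
Polytropic n=1.21: T₂ = T₁(V₁/V₂)^(n−1) = 524×(0.222)^0.21 = 382 K; P₂ = P₁(V₁/V₂)^n = 75.3 kPa.
W = (P₁V₁−P₂V₂)/(n−1) = (466×44.8−75.3×202)/0.21 = 26900 J.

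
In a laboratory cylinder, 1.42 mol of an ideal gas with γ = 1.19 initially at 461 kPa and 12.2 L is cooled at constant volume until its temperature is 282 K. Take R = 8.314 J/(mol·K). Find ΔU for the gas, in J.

T₁ = P₁V₁/(nR) = 461×12.2/(1.42×8.314) = 476 K.
Isochoric: V stays 12.2 L; P/T = const ⇒ T₂ = 282 K, P₂ = 273 kPa.
For an ideal gas ΔU = nCvΔT with Cv = R/(γ−1) = 43.8 J/(mol·K).
ΔU = 1.42×43.8×(282−476) = -12100 J.

-12100 J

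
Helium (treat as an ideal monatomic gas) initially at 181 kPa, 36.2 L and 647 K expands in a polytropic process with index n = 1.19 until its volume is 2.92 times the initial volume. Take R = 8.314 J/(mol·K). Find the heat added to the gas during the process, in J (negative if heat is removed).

n = P₁V₁/(RT₁) = 181×36.2/(8.314×647) = 1.22 mol.
Polytropic n=1.19: T₂ = T₁(V₁/V₂)^(n−1) = 647×(0.342)^0.19 = 528 K; P₂ = P₁(V₁/V₂)^n = 50.6 kPa.
W = (P₁V₁−P₂V₂)/(n−1) = (181×36.2−50.6×106)/0.19 = 6350 J.
ΔU = nCvΔT = 1.22×12.5×(528−647) = -1810 J.
Q = ΔU + W = 4540 J.

4540 J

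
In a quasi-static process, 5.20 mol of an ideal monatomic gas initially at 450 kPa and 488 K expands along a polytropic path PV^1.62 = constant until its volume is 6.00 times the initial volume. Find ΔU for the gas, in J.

V₁ = nRT₁/P₁ = 5.20×8.314×488/450 = 46.9 L.
Polytropic n=1.62: T₂ = T₁(V₁/V₂)^(n−1) = 488×(0.167)^0.62 = 161 K; P₂ = P₁(V₁/V₂)^n = 24.7 kPa.
For an ideal gas ΔU = nCvΔT with Cv = (3/2)R = 12.5 J/(mol·K).
ΔU = 5.20×12.5×(161−488) = -21200 J.

-21200 J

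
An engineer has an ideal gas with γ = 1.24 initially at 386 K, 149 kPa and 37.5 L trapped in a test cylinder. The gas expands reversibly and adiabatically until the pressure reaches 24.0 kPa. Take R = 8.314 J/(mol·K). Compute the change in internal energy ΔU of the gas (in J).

-6930 J

n = P₁V₁/(RT₁) = 149×37.5/(8.314×386) = 1.74 mol.
Adiabatic: T₂/T₁ = (P₂/P₁)^((γ−1)/γ) ⇒ T₂ = 386×(0.161)^0.194 = 271 K; V₂ = 164 L.
For an ideal gas ΔU = nCvΔT with Cv = R/(γ−1) = 34.6 J/(mol·K).
ΔU = 1.74×34.6×(271−386) = -6930 J.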